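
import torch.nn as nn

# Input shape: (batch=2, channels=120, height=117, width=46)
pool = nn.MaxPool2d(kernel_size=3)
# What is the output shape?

Input shape: (2, 120, 117, 46)
Output shape: (2, 120, 39, 15)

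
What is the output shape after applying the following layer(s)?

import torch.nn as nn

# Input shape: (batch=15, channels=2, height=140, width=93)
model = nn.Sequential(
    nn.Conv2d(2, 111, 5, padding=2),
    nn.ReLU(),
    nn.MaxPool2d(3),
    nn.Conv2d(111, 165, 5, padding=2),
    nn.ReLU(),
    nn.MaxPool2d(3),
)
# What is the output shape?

Input shape: (15, 2, 140, 93)
  -> after first Conv2d: (15, 111, 140, 93)
  -> after first MaxPool2d: (15, 111, 46, 31)
  -> after second Conv2d: (15, 165, 46, 31)
Output shape: (15, 165, 15, 10)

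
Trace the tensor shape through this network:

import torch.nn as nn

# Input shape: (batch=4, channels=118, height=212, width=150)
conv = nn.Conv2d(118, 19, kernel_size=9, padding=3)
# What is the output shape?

Input shape: (4, 118, 212, 150)
Output shape: (4, 19, 210, 148)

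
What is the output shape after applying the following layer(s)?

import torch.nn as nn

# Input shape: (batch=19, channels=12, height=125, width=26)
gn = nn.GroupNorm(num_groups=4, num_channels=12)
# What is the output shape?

Input shape: (19, 12, 125, 26)
Output shape: (19, 12, 125, 26)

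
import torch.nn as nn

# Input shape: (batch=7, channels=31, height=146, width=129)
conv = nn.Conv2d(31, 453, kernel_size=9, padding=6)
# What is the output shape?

Input shape: (7, 31, 146, 129)
Output shape: (7, 453, 150, 133)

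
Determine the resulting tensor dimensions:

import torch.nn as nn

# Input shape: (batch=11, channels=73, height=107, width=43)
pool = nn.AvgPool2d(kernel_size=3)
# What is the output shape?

Input shape: (11, 73, 107, 43)
Output shape: (11, 73, 35, 14)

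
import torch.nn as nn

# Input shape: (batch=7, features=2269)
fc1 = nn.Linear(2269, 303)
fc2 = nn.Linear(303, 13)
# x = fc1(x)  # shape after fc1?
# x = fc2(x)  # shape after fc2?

Input shape: (7, 2269)
  -> after fc1: (7, 303)
Output shape: (7, 13)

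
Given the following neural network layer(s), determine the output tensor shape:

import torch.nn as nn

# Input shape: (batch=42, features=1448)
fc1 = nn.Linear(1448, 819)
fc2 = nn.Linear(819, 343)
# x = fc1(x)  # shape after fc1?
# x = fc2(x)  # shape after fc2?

Input shape: (42, 1448)
  -> after fc1: (42, 819)
Output shape: (42, 343)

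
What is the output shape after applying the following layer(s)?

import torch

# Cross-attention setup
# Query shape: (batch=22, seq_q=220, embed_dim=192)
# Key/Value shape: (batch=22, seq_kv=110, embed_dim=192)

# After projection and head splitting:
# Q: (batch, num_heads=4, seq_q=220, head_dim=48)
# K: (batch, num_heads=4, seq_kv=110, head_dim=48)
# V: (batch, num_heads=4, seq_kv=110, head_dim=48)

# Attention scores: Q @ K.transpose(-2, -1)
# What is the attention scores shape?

Input shape: (22, 220, 192)
Output shape: (22, 4, 220, 110)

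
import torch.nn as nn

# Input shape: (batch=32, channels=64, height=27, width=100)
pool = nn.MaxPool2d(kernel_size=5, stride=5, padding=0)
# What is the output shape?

Input shape: (32, 64, 27, 100)
Output shape: (32, 64, 5, 20)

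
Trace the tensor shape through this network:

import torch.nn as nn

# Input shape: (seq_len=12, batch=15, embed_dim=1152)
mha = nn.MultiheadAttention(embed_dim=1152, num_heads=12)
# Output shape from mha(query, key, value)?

Input shape: (12, 15, 1152)
Output shape: (12, 15, 1152)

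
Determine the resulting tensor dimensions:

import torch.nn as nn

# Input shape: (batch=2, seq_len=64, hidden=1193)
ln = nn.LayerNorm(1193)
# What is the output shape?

Input shape: (2, 64, 1193)
Output shape: (2, 64, 1193)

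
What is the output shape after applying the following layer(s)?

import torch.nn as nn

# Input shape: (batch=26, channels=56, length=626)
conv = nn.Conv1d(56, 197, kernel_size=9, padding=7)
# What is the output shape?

Input shape: (26, 56, 626)
Output shape: (26, 197, 632)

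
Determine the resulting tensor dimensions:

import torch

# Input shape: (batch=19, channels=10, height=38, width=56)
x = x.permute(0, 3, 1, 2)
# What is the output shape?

Input shape: (19, 10, 38, 56)
Output shape: (19, 56, 10, 38)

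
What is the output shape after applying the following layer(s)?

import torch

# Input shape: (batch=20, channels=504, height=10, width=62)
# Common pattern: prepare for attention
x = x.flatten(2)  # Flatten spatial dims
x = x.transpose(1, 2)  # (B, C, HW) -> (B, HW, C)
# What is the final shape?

Input shape: (20, 504, 10, 62)
  -> after flatten(2): (20, 504, 620)
Output shape: (20, 620, 504)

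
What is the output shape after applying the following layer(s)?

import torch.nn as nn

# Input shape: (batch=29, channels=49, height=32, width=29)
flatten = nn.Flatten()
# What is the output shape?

Input shape: (29, 49, 32, 29)
Output shape: (29, 45472)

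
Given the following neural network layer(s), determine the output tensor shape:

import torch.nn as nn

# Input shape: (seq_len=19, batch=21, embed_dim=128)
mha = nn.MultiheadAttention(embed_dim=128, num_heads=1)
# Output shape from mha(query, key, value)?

Input shape: (19, 21, 128)
Output shape: (19, 21, 128)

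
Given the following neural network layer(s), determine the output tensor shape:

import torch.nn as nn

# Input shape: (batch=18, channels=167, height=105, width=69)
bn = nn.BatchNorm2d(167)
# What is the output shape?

Input shape: (18, 167, 105, 69)
Output shape: (18, 167, 105, 69)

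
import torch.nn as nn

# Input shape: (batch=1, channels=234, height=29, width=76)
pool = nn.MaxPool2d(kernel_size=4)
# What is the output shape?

Input shape: (1, 234, 29, 76)
Output shape: (1, 234, 7, 19)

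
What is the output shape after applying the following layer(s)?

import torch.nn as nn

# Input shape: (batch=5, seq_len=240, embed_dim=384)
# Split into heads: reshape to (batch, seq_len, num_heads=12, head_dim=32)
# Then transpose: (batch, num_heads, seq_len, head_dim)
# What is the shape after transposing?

Input shape: (5, 240, 384)
  -> after reshape: (5, 240, 12, 32)
Output shape: (5, 12, 240, 32)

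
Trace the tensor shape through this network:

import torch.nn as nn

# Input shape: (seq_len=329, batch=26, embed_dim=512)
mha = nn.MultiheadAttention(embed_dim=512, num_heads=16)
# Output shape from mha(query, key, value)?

Input shape: (329, 26, 512)
Output shape: (329, 26, 512)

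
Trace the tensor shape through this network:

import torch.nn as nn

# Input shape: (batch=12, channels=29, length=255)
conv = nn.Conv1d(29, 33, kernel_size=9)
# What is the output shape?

Input shape: (12, 29, 255)
Output shape: (12, 33, 247)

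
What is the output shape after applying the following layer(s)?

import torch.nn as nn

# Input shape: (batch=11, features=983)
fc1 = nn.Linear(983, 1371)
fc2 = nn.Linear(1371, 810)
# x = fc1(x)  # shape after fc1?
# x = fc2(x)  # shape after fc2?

Input shape: (11, 983)
  -> after fc1: (11, 1371)
Output shape: (11, 810)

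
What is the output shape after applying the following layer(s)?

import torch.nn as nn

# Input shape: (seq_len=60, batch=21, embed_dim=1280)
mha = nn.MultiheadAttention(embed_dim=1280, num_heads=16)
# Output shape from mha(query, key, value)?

Input shape: (60, 21, 1280)
Output shape: (60, 21, 1280)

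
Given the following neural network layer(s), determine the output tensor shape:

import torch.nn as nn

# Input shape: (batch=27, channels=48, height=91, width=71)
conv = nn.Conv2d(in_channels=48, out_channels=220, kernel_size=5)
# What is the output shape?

Input shape: (27, 48, 91, 71)
Output shape: (27, 220, 87, 67)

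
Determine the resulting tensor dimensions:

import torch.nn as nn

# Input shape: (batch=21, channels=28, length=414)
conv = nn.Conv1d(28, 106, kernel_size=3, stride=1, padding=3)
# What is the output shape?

Input shape: (21, 28, 414)
Output shape: (21, 106, 418)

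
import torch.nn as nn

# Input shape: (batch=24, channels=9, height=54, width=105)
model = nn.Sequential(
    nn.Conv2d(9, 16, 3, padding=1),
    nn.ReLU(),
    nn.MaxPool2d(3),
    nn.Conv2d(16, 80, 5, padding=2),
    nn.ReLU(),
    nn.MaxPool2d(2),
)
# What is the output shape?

Input shape: (24, 9, 54, 105)
  -> after first Conv2d: (24, 16, 54, 105)
  -> after first MaxPool2d: (24, 16, 18, 35)
  -> after second Conv2d: (24, 80, 18, 35)
Output shape: (24, 80, 9, 17)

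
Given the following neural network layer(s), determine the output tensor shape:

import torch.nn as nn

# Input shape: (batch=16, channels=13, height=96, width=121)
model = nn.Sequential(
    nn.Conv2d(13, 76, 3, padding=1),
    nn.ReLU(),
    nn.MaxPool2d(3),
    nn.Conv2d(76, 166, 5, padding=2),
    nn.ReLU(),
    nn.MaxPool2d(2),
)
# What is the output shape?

Input shape: (16, 13, 96, 121)
  -> after first Conv2d: (16, 76, 96, 121)
  -> after first MaxPool2d: (16, 76, 32, 40)
  -> after second Conv2d: (16, 166, 32, 40)
Output shape: (16, 166, 16, 20)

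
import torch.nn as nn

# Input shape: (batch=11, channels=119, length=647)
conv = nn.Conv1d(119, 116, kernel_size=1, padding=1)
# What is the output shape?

Input shape: (11, 119, 647)
Output shape: (11, 116, 649)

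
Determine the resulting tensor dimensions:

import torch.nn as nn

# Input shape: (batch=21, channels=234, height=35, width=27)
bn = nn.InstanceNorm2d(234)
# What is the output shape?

Input shape: (21, 234, 35, 27)
Output shape: (21, 234, 35, 27)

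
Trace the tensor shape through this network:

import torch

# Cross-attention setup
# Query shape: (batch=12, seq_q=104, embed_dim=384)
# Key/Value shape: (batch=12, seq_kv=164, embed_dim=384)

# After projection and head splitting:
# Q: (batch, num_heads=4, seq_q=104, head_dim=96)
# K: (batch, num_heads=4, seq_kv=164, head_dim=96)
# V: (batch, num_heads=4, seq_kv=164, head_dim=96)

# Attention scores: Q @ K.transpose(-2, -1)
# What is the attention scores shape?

Input shape: (12, 104, 384)
Output shape: (12, 4, 104, 164)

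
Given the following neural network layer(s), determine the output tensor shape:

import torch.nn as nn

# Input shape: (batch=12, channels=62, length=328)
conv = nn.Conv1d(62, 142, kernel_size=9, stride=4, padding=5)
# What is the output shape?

Input shape: (12, 62, 328)
Output shape: (12, 142, 83)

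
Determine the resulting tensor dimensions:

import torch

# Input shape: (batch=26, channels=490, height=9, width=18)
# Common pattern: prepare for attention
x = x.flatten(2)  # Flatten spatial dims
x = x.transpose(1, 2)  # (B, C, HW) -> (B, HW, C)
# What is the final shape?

Input shape: (26, 490, 9, 18)
  -> after flatten(2): (26, 490, 162)
Output shape: (26, 162, 490)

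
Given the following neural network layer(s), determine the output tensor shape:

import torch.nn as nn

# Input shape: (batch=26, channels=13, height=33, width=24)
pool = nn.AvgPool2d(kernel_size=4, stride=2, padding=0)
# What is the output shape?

Input shape: (26, 13, 33, 24)
Output shape: (26, 13, 15, 11)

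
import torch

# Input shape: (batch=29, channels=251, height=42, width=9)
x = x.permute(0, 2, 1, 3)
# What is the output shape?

Input shape: (29, 251, 42, 9)
Output shape: (29, 42, 251, 9)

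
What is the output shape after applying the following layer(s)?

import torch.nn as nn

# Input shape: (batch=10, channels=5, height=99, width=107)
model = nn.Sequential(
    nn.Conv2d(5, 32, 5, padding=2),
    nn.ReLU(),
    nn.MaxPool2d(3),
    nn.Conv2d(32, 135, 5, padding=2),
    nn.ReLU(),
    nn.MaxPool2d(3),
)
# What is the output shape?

Input shape: (10, 5, 99, 107)
  -> after first Conv2d: (10, 32, 99, 107)
  -> after first MaxPool2d: (10, 32, 33, 35)
  -> after second Conv2d: (10, 135, 33, 35)
Output shape: (10, 135, 11, 11)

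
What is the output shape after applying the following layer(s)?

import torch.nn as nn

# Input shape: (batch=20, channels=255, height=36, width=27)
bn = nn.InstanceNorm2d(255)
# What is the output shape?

Input shape: (20, 255, 36, 27)
Output shape: (20, 255, 36, 27)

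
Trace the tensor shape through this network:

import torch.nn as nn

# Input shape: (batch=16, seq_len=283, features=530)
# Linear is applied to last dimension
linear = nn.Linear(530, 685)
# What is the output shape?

Input shape: (16, 283, 530)
Output shape: (16, 283, 685)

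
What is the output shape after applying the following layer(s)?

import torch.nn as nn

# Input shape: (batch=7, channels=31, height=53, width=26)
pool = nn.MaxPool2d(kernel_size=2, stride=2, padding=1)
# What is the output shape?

Input shape: (7, 31, 53, 26)
Output shape: (7, 31, 27, 14)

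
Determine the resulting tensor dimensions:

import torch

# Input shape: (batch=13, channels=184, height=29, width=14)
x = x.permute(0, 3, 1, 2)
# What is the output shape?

Input shape: (13, 184, 29, 14)
Output shape: (13, 14, 184, 29)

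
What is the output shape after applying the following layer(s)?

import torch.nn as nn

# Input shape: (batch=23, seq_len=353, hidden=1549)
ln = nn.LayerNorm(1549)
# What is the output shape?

Input shape: (23, 353, 1549)
Output shape: (23, 353, 1549)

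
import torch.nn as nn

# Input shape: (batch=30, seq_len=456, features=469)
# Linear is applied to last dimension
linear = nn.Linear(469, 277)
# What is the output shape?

Input shape: (30, 456, 469)
Output shape: (30, 456, 277)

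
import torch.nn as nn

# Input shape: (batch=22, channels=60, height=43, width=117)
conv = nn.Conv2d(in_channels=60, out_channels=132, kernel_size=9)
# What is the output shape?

Input shape: (22, 60, 43, 117)
Output shape: (22, 132, 35, 109)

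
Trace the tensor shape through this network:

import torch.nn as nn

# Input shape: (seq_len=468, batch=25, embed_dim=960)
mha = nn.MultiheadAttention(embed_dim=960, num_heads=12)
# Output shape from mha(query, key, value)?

Input shape: (468, 25, 960)
Output shape: (468, 25, 960)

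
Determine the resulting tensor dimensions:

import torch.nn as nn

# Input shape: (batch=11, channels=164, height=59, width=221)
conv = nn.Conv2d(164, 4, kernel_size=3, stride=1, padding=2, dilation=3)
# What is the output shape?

Input shape: (11, 164, 59, 221)
Output shape: (11, 4, 57, 219)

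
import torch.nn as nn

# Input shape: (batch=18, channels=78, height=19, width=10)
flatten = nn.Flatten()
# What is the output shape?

Input shape: (18, 78, 19, 10)
Output shape: (18, 14820)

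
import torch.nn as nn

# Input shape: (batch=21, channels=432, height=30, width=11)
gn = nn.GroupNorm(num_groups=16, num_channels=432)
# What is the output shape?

Input shape: (21, 432, 30, 11)
Output shape: (21, 432, 30, 11)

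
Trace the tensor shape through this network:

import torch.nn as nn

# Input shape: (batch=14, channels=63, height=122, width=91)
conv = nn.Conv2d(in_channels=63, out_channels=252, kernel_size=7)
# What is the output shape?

Input shape: (14, 63, 122, 91)
Output shape: (14, 252, 116, 85)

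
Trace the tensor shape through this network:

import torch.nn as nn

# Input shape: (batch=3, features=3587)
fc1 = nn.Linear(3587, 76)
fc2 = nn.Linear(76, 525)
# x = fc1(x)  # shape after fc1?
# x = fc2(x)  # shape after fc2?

Input shape: (3, 3587)
  -> after fc1: (3, 76)
Output shape: (3, 525)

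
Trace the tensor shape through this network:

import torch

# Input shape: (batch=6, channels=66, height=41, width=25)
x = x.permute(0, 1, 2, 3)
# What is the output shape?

Input shape: (6, 66, 41, 25)
Output shape: (6, 66, 41, 25)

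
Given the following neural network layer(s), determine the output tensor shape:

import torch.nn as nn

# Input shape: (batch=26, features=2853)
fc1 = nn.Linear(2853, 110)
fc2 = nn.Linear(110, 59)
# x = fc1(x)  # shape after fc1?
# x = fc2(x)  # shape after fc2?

Input shape: (26, 2853)
  -> after fc1: (26, 110)
Output shape: (26, 59)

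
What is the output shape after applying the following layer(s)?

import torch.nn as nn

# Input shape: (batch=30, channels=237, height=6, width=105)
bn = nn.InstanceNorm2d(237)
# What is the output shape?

Input shape: (30, 237, 6, 105)
Output shape: (30, 237, 6, 105)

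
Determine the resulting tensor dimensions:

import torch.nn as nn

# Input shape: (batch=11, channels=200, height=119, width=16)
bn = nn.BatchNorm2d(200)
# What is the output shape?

Input shape: (11, 200, 119, 16)
Output shape: (11, 200, 119, 16)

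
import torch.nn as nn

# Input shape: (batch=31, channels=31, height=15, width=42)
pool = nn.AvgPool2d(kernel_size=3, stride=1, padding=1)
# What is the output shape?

Input shape: (31, 31, 15, 42)
Output shape: (31, 31, 15, 42)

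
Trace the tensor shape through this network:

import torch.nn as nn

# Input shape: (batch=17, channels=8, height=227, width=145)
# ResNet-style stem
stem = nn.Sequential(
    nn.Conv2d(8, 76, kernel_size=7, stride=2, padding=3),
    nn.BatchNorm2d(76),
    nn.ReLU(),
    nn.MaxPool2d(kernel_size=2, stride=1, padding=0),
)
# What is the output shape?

Input shape: (17, 8, 227, 145)
  -> after Conv2d 7x7 stride=2: (17, 76, 114, 73)
Output shape: (17, 76, 113, 72)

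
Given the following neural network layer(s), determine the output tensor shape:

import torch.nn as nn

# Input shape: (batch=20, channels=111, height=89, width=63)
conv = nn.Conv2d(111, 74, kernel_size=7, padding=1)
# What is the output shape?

Input shape: (20, 111, 89, 63)
Output shape: (20, 74, 85, 59)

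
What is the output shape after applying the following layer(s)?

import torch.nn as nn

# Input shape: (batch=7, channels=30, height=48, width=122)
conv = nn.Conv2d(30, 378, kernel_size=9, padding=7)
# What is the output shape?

Input shape: (7, 30, 48, 122)
Output shape: (7, 378, 54, 128)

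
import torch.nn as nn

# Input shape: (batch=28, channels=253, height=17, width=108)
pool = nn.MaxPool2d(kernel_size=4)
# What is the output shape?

Input shape: (28, 253, 17, 108)
Output shape: (28, 253, 4, 27)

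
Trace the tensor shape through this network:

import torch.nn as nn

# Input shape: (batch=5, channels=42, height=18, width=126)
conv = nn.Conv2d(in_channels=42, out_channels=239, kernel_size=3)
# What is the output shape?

Input shape: (5, 42, 18, 126)
Output shape: (5, 239, 16, 124)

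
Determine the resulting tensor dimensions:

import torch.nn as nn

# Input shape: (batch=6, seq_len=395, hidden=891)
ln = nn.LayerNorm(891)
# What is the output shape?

Input shape: (6, 395, 891)
Output shape: (6, 395, 891)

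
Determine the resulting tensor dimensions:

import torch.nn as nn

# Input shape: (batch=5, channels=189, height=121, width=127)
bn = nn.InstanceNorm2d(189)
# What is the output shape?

Input shape: (5, 189, 121, 127)
Output shape: (5, 189, 121, 127)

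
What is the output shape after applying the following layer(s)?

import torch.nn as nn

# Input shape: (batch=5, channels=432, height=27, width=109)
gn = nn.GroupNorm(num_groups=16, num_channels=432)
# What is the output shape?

Input shape: (5, 432, 27, 109)
Output shape: (5, 432, 27, 109)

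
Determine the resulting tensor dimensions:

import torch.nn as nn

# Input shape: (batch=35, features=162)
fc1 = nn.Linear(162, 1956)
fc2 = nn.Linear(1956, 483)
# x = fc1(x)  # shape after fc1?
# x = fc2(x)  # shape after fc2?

Input shape: (35, 162)
  -> after fc1: (35, 1956)
Output shape: (35, 483)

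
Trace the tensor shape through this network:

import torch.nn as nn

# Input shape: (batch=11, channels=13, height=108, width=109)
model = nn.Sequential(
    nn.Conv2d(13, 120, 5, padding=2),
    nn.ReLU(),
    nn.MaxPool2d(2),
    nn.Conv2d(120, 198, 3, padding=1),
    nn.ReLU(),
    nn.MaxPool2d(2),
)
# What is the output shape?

Input shape: (11, 13, 108, 109)
  -> after first Conv2d: (11, 120, 108, 109)
  -> after first MaxPool2d: (11, 120, 54, 54)
  -> after second Conv2d: (11, 198, 54, 54)
Output shape: (11, 198, 27, 27)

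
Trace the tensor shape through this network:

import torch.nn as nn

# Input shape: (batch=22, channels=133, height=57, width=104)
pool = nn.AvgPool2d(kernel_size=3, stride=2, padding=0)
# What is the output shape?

Input shape: (22, 133, 57, 104)
Output shape: (22, 133, 28, 51)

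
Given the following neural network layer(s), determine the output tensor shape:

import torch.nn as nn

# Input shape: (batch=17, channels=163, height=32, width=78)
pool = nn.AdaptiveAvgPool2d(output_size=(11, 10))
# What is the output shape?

Input shape: (17, 163, 32, 78)
Output shape: (17, 163, 11, 10)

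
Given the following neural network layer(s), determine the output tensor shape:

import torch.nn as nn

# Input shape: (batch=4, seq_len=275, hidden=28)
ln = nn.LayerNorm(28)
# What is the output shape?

Input shape: (4, 275, 28)
Output shape: (4, 275, 28)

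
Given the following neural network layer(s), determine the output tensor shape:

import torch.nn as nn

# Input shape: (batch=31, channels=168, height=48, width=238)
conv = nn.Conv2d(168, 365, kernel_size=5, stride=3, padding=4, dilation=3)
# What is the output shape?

Input shape: (31, 168, 48, 238)
Output shape: (31, 365, 15, 78)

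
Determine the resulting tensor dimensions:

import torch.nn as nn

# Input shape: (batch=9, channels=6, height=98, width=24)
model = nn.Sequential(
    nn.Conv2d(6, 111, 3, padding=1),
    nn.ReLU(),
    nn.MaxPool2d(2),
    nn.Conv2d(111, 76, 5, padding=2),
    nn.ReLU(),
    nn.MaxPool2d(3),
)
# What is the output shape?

Input shape: (9, 6, 98, 24)
  -> after first Conv2d: (9, 111, 98, 24)
  -> after first MaxPool2d: (9, 111, 49, 12)
  -> after second Conv2d: (9, 76, 49, 12)
Output shape: (9, 76, 16, 4)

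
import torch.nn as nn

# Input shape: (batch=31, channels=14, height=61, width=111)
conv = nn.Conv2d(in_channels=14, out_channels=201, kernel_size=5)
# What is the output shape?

Input shape: (31, 14, 61, 111)
Output shape: (31, 201, 57, 107)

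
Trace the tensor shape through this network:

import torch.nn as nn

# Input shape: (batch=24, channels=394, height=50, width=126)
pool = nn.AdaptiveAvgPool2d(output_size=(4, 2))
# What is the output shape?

Input shape: (24, 394, 50, 126)
Output shape: (24, 394, 4, 2)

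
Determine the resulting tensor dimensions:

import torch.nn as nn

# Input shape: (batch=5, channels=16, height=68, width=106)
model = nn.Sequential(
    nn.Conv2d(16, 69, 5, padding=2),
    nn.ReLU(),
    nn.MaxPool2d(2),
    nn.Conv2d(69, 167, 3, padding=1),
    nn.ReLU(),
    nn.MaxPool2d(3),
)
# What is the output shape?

Input shape: (5, 16, 68, 106)
  -> after first Conv2d: (5, 69, 68, 106)
  -> after first MaxPool2d: (5, 69, 34, 53)
  -> after second Conv2d: (5, 167, 34, 53)
Output shape: (5, 167, 11, 17)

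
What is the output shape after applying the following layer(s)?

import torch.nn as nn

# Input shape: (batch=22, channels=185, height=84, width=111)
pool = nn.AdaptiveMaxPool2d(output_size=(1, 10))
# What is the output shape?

Input shape: (22, 185, 84, 111)
Output shape: (22, 185, 1, 10)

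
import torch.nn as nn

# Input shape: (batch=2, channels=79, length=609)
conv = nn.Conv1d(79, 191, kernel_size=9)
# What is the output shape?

Input shape: (2, 79, 609)
Output shape: (2, 191, 601)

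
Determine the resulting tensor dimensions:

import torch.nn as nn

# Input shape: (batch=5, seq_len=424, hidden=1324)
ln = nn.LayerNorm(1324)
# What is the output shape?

Input shape: (5, 424, 1324)
Output shape: (5, 424, 1324)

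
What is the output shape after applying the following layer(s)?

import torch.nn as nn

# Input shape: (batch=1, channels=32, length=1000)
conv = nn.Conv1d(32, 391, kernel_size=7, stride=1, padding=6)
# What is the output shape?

Input shape: (1, 32, 1000)
Output shape: (1, 391, 1006)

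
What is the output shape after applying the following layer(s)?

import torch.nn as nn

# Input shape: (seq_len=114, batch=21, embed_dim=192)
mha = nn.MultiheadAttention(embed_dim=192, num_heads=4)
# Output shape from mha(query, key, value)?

Input shape: (114, 21, 192)
Output shape: (114, 21, 192)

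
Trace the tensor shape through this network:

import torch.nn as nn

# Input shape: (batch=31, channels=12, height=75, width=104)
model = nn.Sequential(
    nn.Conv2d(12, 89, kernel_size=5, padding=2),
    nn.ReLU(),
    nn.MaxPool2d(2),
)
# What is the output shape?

Input shape: (31, 12, 75, 104)
  -> after Conv2d: (31, 89, 75, 104)
  -> after ReLU: (31, 89, 75, 104)
Output shape: (31, 89, 37, 52)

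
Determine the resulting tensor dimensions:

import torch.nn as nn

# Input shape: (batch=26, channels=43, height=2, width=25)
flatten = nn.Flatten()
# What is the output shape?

Input shape: (26, 43, 2, 25)
Output shape: (26, 2150)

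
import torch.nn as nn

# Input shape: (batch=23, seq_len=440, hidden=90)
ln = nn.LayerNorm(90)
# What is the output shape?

Input shape: (23, 440, 90)
Output shape: (23, 440, 90)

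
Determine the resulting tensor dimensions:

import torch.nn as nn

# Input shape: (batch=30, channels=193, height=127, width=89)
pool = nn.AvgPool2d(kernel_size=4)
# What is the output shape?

Input shape: (30, 193, 127, 89)
Output shape: (30, 193, 31, 22)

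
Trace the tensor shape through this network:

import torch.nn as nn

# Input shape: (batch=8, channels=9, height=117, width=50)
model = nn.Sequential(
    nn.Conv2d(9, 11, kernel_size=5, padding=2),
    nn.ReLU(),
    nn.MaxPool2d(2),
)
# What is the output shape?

Input shape: (8, 9, 117, 50)
  -> after Conv2d: (8, 11, 117, 50)
  -> after ReLU: (8, 11, 117, 50)
Output shape: (8, 11, 58, 25)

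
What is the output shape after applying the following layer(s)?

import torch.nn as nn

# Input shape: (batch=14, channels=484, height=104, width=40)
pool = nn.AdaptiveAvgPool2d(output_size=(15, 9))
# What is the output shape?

Input shape: (14, 484, 104, 40)
Output shape: (14, 484, 15, 9)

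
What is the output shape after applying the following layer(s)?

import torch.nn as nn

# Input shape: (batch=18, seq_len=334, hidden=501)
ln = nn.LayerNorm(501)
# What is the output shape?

Input shape: (18, 334, 501)
Output shape: (18, 334, 501)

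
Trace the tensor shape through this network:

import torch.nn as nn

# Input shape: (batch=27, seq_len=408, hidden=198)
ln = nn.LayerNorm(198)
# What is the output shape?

Input shape: (27, 408, 198)
Output shape: (27, 408, 198)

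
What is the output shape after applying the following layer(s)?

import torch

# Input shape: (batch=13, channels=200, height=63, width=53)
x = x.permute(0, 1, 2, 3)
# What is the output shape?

Input shape: (13, 200, 63, 53)
Output shape: (13, 200, 63, 53)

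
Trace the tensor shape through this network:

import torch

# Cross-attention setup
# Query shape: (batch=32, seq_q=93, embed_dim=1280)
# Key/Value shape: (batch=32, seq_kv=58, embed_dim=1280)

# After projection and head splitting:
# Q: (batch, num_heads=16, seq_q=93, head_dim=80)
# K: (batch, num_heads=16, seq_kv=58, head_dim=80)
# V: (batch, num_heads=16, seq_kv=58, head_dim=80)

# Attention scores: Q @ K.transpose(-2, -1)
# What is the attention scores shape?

Input shape: (32, 93, 1280)
Output shape: (32, 16, 93, 58)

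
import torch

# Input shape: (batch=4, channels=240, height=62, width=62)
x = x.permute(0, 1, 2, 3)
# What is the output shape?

Input shape: (4, 240, 62, 62)
Output shape: (4, 240, 62, 62)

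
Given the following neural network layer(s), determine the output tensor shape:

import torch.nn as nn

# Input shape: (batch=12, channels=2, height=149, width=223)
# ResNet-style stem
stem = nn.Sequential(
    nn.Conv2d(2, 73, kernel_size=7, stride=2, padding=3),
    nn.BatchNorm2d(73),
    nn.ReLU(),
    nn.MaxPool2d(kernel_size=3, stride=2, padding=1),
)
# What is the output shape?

Input shape: (12, 2, 149, 223)
  -> after Conv2d 7x7 stride=2: (12, 73, 75, 112)
Output shape: (12, 73, 38, 56)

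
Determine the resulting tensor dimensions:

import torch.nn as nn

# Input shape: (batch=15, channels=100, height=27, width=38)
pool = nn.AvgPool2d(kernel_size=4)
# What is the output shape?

Input shape: (15, 100, 27, 38)
Output shape: (15, 100, 6, 9)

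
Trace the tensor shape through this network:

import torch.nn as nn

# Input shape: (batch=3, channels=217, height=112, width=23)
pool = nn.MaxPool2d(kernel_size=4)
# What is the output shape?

Input shape: (3, 217, 112, 23)
Output shape: (3, 217, 28, 5)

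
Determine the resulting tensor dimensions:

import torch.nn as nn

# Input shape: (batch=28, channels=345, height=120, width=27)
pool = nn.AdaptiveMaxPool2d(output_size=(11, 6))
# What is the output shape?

Input shape: (28, 345, 120, 27)
Output shape: (28, 345, 11, 6)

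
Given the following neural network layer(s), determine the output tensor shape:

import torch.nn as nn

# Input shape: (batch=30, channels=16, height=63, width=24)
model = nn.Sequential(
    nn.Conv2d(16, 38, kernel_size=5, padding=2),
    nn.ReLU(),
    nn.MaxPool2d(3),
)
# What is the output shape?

Input shape: (30, 16, 63, 24)
  -> after Conv2d: (30, 38, 63, 24)
  -> after ReLU: (30, 38, 63, 24)
Output shape: (30, 38, 21, 8)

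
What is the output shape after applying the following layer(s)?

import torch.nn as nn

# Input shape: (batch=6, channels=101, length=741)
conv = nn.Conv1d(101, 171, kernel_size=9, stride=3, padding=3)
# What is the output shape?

Input shape: (6, 101, 741)
Output shape: (6, 171, 247)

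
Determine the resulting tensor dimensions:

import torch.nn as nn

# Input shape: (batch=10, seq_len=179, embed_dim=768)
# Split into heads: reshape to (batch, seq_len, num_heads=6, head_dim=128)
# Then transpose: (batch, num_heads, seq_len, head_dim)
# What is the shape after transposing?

Input shape: (10, 179, 768)
  -> after reshape: (10, 179, 6, 128)
Output shape: (10, 6, 179, 128)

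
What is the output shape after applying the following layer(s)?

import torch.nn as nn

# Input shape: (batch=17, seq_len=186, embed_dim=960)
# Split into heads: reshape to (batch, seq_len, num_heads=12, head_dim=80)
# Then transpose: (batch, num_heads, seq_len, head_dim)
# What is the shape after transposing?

Input shape: (17, 186, 960)
  -> after reshape: (17, 186, 12, 80)
Output shape: (17, 12, 186, 80)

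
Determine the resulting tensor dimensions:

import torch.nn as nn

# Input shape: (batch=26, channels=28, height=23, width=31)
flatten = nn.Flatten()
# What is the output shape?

Input shape: (26, 28, 23, 31)
Output shape: (26, 19964)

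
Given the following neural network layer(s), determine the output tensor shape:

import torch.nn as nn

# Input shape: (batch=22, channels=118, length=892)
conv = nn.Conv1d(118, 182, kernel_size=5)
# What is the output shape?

Input shape: (22, 118, 892)
Output shape: (22, 182, 888)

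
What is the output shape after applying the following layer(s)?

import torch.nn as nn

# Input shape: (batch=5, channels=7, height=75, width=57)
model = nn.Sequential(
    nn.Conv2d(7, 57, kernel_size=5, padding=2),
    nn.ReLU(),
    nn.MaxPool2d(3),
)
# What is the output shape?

Input shape: (5, 7, 75, 57)
  -> after Conv2d: (5, 57, 75, 57)
  -> after ReLU: (5, 57, 75, 57)
Output shape: (5, 57, 25, 19)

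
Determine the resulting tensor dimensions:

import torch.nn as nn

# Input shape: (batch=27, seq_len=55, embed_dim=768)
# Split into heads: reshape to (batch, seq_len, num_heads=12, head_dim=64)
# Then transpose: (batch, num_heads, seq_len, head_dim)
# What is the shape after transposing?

Input shape: (27, 55, 768)
  -> after reshape: (27, 55, 12, 64)
Output shape: (27, 12, 55, 64)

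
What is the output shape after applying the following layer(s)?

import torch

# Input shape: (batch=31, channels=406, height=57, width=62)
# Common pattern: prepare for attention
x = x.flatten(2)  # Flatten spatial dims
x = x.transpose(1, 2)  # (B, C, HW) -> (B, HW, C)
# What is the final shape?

Input shape: (31, 406, 57, 62)
  -> after flatten(2): (31, 406, 3534)
Output shape: (31, 3534, 406)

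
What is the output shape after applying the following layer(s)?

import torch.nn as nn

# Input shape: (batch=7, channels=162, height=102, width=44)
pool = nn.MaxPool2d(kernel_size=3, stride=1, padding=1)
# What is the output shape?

Input shape: (7, 162, 102, 44)
Output shape: (7, 162, 102, 44)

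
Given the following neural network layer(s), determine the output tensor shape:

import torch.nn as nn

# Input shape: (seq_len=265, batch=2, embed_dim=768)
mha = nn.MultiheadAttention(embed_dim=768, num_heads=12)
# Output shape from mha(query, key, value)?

Input shape: (265, 2, 768)
Output shape: (265, 2, 768)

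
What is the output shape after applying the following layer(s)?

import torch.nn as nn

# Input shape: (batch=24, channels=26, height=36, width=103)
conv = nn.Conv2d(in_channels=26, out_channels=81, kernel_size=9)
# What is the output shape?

Input shape: (24, 26, 36, 103)
Output shape: (24, 81, 28, 95)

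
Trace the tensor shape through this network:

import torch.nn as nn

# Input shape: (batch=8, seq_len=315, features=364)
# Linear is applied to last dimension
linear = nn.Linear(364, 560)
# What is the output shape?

Input shape: (8, 315, 364)
Output shape: (8, 315, 560)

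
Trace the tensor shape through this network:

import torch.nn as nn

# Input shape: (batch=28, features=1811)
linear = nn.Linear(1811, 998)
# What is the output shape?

Input shape: (28, 1811)
Output shape: (28, 998)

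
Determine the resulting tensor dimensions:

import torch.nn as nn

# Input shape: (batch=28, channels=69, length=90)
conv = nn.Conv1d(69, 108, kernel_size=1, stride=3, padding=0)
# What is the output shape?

Input shape: (28, 69, 90)
Output shape: (28, 108, 30)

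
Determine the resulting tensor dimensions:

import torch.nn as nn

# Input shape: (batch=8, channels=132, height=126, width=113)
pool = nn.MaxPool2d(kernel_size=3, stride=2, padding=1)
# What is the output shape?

Input shape: (8, 132, 126, 113)
Output shape: (8, 132, 63, 57)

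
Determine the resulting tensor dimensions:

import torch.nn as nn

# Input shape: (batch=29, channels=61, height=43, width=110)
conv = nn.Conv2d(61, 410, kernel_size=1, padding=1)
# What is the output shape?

Input shape: (29, 61, 43, 110)
Output shape: (29, 410, 45, 112)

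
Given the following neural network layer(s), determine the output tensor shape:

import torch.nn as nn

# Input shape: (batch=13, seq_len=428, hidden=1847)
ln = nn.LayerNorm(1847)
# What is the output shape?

Input shape: (13, 428, 1847)
Output shape: (13, 428, 1847)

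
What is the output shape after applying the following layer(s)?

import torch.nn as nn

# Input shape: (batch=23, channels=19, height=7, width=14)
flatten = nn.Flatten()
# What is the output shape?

Input shape: (23, 19, 7, 14)
Output shape: (23, 1862)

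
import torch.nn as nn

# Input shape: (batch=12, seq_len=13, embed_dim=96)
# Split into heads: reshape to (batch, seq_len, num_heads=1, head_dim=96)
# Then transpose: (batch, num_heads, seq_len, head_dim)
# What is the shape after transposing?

Input shape: (12, 13, 96)
  -> after reshape: (12, 13, 1, 96)
Output shape: (12, 1, 13, 96)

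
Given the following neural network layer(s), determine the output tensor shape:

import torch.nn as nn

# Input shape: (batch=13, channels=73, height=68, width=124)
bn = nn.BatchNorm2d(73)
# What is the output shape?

Input shape: (13, 73, 68, 124)
Output shape: (13, 73, 68, 124)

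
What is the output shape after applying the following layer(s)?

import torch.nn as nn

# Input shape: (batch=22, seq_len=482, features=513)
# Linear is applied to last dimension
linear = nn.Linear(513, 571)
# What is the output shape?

Input shape: (22, 482, 513)
Output shape: (22, 482, 571)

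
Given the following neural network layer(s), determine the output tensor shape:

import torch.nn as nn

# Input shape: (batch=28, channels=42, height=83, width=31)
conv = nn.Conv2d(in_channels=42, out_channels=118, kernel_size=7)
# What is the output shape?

Input shape: (28, 42, 83, 31)
Output shape: (28, 118, 77, 25)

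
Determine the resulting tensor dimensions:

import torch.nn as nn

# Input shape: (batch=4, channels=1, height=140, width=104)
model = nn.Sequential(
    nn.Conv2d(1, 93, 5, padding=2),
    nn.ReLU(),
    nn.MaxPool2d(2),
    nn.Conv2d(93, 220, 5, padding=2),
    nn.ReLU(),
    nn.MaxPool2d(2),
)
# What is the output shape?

Input shape: (4, 1, 140, 104)
  -> after first Conv2d: (4, 93, 140, 104)
  -> after first MaxPool2d: (4, 93, 70, 52)
  -> after second Conv2d: (4, 220, 70, 52)
Output shape: (4, 220, 35, 26)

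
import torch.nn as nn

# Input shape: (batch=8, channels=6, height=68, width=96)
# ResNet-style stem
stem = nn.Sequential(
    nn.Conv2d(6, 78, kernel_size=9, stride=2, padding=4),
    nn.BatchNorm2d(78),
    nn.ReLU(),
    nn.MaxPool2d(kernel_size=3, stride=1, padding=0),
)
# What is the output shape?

Input shape: (8, 6, 68, 96)
  -> after Conv2d 9x9 stride=2: (8, 78, 34, 48)
Output shape: (8, 78, 32, 46)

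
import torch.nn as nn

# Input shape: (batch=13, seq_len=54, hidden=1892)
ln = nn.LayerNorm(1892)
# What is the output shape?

Input shape: (13, 54, 1892)
Output shape: (13, 54, 1892)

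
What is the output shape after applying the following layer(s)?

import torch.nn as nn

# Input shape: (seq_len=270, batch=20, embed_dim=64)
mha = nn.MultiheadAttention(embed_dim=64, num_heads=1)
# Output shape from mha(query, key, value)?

Input shape: (270, 20, 64)
Output shape: (270, 20, 64)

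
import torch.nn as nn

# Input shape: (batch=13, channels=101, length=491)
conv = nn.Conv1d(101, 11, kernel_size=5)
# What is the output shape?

Input shape: (13, 101, 491)
Output shape: (13, 11, 487)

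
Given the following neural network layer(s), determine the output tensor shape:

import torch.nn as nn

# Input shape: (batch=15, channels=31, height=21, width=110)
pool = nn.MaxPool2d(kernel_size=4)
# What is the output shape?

Input shape: (15, 31, 21, 110)
Output shape: (15, 31, 5, 27)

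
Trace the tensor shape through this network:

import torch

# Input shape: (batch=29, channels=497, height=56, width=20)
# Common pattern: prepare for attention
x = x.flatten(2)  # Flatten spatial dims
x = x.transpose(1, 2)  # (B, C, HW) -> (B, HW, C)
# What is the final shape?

Input shape: (29, 497, 56, 20)
  -> after flatten(2): (29, 497, 1120)
Output shape: (29, 1120, 497)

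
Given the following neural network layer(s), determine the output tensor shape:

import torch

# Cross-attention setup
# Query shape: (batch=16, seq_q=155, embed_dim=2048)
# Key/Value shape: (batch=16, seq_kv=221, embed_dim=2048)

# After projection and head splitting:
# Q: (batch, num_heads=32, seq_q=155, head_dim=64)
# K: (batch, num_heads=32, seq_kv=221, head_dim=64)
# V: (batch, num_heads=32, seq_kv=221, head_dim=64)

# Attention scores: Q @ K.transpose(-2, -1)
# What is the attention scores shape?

Input shape: (16, 155, 2048)
Output shape: (16, 32, 155, 221)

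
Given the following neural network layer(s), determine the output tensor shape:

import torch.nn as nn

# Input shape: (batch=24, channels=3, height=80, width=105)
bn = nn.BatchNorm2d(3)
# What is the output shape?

Input shape: (24, 3, 80, 105)
Output shape: (24, 3, 80, 105)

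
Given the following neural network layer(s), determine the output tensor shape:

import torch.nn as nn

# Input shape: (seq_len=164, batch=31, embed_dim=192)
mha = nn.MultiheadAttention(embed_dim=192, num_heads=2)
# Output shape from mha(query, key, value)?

Input shape: (164, 31, 192)
Output shape: (164, 31, 192)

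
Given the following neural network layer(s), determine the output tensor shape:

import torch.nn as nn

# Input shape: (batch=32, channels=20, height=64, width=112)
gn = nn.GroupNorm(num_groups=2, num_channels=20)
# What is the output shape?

Input shape: (32, 20, 64, 112)
Output shape: (32, 20, 64, 112)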